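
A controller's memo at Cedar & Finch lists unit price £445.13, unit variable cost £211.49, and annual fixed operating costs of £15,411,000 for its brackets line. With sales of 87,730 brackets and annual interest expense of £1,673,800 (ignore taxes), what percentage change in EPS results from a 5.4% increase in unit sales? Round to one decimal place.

+32.4%

Contribution at this volume is 87,730 × £233.64 = £20,497,237.20.
EBIT = £20,497,237.20 − £15,411,000 = £5,086,237.20.
After interest of £1,673,800.00, pre-tax earnings = £3,412,437.20.
Degree of combined leverage = contribution ÷ (EBIT − I) = £20,497,237.20 ÷ £3,412,437.20 = 6.0066.
EPS therefore changes by 6.0066 × (+5.4%) = +32.4%.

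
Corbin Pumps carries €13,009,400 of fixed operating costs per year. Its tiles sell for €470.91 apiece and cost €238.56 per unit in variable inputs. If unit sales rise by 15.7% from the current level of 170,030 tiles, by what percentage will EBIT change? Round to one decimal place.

+23.4%

Contribution at this volume is 170,030 × €232.35 = €39,506,470.50.
Operating income = contribution − fixed costs = €39,506,470.50 − €13,009,400 = €26,497,070.50.
Degree of operating leverage = €39,506,470.50 / €26,497,070.50 = 1.4910.
Operating income changes by 1.4910 × +15.7% = +23.4%.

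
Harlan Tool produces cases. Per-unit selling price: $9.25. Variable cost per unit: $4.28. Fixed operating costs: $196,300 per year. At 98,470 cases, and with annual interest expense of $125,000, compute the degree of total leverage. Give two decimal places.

2.91

Contribution at this volume is 98,470 × $4.97 = $489,395.90.
Operating income = contribution − fixed costs = $489,395.90 − $196,300 = $293,095.90. Interest = $125,000.00, so EBIT − I = $168,095.90.
Degree of total leverage = total CM / (EBIT − interest) = $489,395.90 / $168,095.90 = 2.9114.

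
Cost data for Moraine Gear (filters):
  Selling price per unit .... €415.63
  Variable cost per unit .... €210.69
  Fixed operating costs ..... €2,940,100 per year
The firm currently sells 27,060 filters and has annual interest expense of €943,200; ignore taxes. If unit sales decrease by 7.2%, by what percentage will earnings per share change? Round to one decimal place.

-24.0%

Total contribution margin = 27,060 × €204.94 = €5,545,676.40.
Subtracting fixed costs: EBIT = €5,545,676.40 − €2,940,100 = €2,605,576.40.
After interest of €943,200.00, pre-tax earnings = €1,662,376.40.
Degree of combined leverage = contribution ÷ (EBIT − I) = €5,545,676.40 ÷ €1,662,376.40 = 3.3360.
EPS therefore changes by 3.3360 × (-7.2%) = -24.0%.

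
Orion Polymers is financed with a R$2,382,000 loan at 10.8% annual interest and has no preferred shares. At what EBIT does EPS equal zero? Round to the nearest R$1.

R$257,256

Annual interest = 10.8% × R$2,382,000 = R$257,256.00.
Without preferred stock the financial break-even is simply EBIT = interest = R$257,256.00.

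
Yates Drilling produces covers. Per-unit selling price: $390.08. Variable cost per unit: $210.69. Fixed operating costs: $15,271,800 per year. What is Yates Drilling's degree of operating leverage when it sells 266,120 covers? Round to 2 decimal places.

At 266,120 units, contribution = 266,120 × $179.39 = $47,739,266.80.
Subtracting fixed costs: EBIT = $47,739,266.80 − $15,271,800 = $32,467,466.80.
Degree of operating leverage = $47,739,266.80 / $32,467,466.80 = 1.4704.

1.47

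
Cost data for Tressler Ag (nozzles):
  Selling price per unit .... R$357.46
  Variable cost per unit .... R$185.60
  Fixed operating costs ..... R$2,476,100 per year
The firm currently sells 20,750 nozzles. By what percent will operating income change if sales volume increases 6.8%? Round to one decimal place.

Contribution at this volume is 20,750 × R$171.86 = R$3,566,095.00.
Operating income = contribution − fixed costs = R$3,566,095.00 − R$2,476,100 = R$1,089,995.00.
So DOL = total CM / EBIT = R$3,566,095.00 / R$1,089,995.00 = 3.2717.
Operating income changes by 3.2717 × +6.8% = +22.2%.

+22.2%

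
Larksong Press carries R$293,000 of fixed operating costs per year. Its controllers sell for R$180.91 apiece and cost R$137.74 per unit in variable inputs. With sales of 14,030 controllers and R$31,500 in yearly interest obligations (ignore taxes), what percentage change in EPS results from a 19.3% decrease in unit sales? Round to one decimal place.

-41.6%

At 14,030 units, contribution = 14,030 × R$43.17 = R$605,675.10.
Operating income = contribution − fixed costs = R$605,675.10 − R$293,000 = R$312,675.10.
Interest = R$31,500.00, so EBIT − I = R$281,175.10.
Degree of combined leverage = contribution ÷ (EBIT − I) = R$605,675.10 ÷ R$281,175.10 = 2.1541.
EPS therefore changes by 2.1541 × (-19.3%) = -41.6%.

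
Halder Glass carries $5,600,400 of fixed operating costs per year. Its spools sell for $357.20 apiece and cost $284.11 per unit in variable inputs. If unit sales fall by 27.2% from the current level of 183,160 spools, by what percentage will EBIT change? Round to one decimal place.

Contribution at this volume is 183,160 × $73.09 = $13,387,164.40.
Operating income = contribution − fixed costs = $13,387,164.40 − $5,600,400 = $7,786,764.40.
Degree of operating leverage = $13,387,164.40 / $7,786,764.40 = 1.7192.
So EBIT moves 1.7192 × (-27.2%) = -46.8%.

-46.8%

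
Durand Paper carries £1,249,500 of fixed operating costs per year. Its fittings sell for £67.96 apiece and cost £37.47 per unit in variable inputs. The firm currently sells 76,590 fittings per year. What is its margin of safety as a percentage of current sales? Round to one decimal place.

Each unit contributes £67.96 − £37.47 = £30.49. Break-even units = £1,249,500 ÷ £30.49 = 40,980.65; break-even revenue = 40,980.65 × £67.96 = £2,785,044.93.
Actual sales revenue = 76,590 × £67.96 = £5,205,056.40.
Margin of safety = (£5,205,056.40 − £2,785,044.93) ÷ £5,205,056.40 = 46.5%.

46.5%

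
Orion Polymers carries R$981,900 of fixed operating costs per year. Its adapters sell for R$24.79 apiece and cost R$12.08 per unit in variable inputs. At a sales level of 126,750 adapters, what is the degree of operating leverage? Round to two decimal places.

At 126,750 units, contribution = 126,750 × R$12.71 = R$1,610,992.50.
Subtracting fixed costs: EBIT = R$1,610,992.50 − R$981,900 = R$629,092.50.
So DOL = total CM / EBIT = R$1,610,992.50 / R$629,092.50 = 2.5608.

2.56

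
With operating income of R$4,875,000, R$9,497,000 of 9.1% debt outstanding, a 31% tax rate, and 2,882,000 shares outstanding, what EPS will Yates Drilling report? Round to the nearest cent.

R$0.96

Pre-tax income = R$4,875,000 − R$864,227.00 = R$4,010,773.00.
After tax at 31%: net income = R$4,010,773.00 × 0.69 = R$2,767,433.37.
Per share: R$2,767,433.37 / 2,882,000 shares = R$0.96.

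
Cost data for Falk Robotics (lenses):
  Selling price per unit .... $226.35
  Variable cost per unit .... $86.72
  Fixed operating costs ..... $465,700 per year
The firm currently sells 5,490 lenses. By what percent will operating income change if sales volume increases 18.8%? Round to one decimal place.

At 5,490 units, contribution = 5,490 × $139.63 = $766,568.70.
Subtracting fixed costs: EBIT = $766,568.70 − $465,700 = $300,868.70.
So DOL = total CM / EBIT = $766,568.70 / $300,868.70 = 2.5479.
%ΔEBIT = DOL × %ΔSales = 2.5479 × +18.8% = +47.9%.

+47.9%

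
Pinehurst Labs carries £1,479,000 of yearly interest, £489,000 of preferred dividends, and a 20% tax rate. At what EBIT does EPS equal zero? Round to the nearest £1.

£2,090,250

Grossing the preferred dividend up to pre-tax terms: £489,000 / (1 − 0.20) = £611,250.00.
EPS = 0 when EBIT covers interest plus the pre-tax preferred burden: £1,479,000 + £611,250.00 = £2,090,250.00.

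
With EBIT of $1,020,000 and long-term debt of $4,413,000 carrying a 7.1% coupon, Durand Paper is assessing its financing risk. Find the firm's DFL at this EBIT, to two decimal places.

Annual interest charges come to $313,323.00.
Degree of financial leverage = EBIT / (EBIT − interest) = $1,020,000 / $706,677.00 = 1.4434.

1.44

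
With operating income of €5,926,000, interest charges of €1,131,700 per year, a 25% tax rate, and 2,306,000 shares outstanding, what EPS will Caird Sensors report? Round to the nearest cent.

Pre-tax income = €5,926,000 − €1,131,700.00 = €4,794,300.00.
Net income = €4,794,300.00 × (1 − 0.25) = €3,595,725.00.
EPS = €3,595,725.00 ÷ 2,306,000 = €1.56.

€1.56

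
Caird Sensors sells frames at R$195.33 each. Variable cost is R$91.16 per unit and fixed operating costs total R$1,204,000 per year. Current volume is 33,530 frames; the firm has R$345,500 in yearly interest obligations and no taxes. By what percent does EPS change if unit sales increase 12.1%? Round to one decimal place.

Total contribution margin = 33,530 × R$104.17 = R$3,492,820.10.
Subtracting fixed costs: EBIT = R$3,492,820.10 − R$1,204,000 = R$2,288,820.10.
After interest of R$345,500.00, pre-tax earnings = R$1,943,320.10.
Degree of combined leverage = contribution ÷ (EBIT − I) = R$3,492,820.10 ÷ R$1,943,320.10 = 1.7973.
EPS therefore changes by 1.7973 × (+12.1%) = +21.7%.

+21.7%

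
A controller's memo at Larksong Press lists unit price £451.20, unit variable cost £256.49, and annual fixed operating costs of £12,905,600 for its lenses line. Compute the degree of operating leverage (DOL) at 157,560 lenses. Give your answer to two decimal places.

1.73

At 157,560 units, contribution = 157,560 × £194.71 = £30,678,507.60.
Operating income = contribution − fixed costs = £30,678,507.60 − £12,905,600 = £17,772,907.60.
Degree of operating leverage = £30,678,507.60 / £17,772,907.60 = 1.7261.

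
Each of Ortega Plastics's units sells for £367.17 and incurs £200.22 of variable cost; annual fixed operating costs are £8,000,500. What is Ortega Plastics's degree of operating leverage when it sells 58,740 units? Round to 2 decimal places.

Total contribution margin = 58,740 × £166.95 = £9,806,643.00.
Operating income = contribution − fixed costs = £9,806,643.00 − £8,000,500 = £1,806,143.00.
So DOL = total CM / EBIT = £9,806,643.00 / £1,806,143.00 = 5.4296.

5.43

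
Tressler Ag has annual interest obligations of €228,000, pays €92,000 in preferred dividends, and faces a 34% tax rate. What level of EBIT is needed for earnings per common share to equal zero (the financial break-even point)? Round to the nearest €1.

€367,394

Grossing the preferred dividend up to pre-tax terms: €92,000 / (1 − 0.34) = €139,393.94.
EPS = 0 when EBIT covers interest plus the pre-tax preferred burden: €228,000 + €139,393.94 = €367,393.94.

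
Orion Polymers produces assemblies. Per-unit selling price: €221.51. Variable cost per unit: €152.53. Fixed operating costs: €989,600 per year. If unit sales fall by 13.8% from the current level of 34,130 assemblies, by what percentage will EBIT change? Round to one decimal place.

-23.8%

Total contribution margin = 34,130 × €68.98 = €2,354,287.40.
Subtracting fixed costs: EBIT = €2,354,287.40 − €989,600 = €1,364,687.40.
Degree of operating leverage = €2,354,287.40 / €1,364,687.40 = 1.7251.
%ΔEBIT = DOL × %ΔSales = 1.7251 × -13.8% = -23.8%.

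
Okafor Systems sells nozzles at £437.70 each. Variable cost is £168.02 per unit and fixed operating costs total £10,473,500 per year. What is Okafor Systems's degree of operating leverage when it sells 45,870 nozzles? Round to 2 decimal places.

Total contribution margin = 45,870 × £269.68 = £12,370,221.60.
EBIT = £12,370,221.60 − £10,473,500 = £1,896,721.60.
DOL = contribution ÷ EBIT = £12,370,221.60 ÷ £1,896,721.60 = 6.5219.

6.52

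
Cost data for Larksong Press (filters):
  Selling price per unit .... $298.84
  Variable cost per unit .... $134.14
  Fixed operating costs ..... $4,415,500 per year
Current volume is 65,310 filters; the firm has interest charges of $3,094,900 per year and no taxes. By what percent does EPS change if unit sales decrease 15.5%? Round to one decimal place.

At 65,310 units, contribution = 65,310 × $164.70 = $10,756,557.00.
EBIT = $10,756,557.00 − $4,415,500 = $6,341,057.00.
After interest of $3,094,900.00, pre-tax earnings = $3,246,157.00.
DCL = total CM / (EBIT − I) = $10,756,557.00 / $3,246,157.00 = 3.3136.
EPS therefore changes by 3.3136 × (-15.5%) = -51.4%.

-51.4%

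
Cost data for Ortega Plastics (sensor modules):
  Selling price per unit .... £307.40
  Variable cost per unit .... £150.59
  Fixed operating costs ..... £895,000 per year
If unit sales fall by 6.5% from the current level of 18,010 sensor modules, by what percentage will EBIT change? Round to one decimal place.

-9.5%

Contribution at this volume is 18,010 × £156.81 = £2,824,148.10.
EBIT = £2,824,148.10 − £895,000 = £1,929,148.10.
DOL = contribution ÷ EBIT = £2,824,148.10 ÷ £1,929,148.10 = 1.4639.
Operating income changes by 1.4639 × -6.5% = -9.5%.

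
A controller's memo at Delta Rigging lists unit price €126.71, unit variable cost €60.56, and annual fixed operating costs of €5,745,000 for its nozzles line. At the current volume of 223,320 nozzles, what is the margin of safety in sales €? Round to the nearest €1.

€17,292,358

Contribution margin per unit = €126.71 − €60.56 = €66.15. Break-even units = €5,745,000 ÷ €66.15 = 86,848.07; break-even revenue = 86,848.07 × €126.71 = €11,004,519.27.
Actual sales revenue = 223,320 × €126.71 = €28,296,877.20.
Margin of safety = €28,296,877.20 − €11,004,519.27 = €17,292,358.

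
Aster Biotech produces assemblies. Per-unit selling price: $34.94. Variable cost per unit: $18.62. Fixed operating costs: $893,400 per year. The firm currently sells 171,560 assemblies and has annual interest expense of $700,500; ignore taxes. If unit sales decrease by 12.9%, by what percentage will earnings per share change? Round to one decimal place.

-29.9%

Contribution at this volume is 171,560 × $16.32 = $2,799,859.20.
Operating income = contribution − fixed costs = $2,799,859.20 − $893,400 = $1,906,459.20.
After interest of $700,500.00, pre-tax earnings = $1,205,959.20.
DCL = total CM / (EBIT − I) = $2,799,859.20 / $1,205,959.20 = 2.3217.
%ΔEPS = DCL × %ΔSales = 2.3217 × -12.9% = -29.9%.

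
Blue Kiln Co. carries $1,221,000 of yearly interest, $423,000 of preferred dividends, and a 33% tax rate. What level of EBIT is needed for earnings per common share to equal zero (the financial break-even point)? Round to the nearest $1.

$1,852,343

Grossing the preferred dividend up to pre-tax terms: $423,000 / (1 − 0.33) = $631,343.28.
EPS = 0 when EBIT covers interest plus the pre-tax preferred burden: $1,221,000 + $631,343.28 = $1,852,343.28.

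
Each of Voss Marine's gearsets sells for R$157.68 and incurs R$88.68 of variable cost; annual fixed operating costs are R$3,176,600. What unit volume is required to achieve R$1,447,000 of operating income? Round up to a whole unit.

67,009 gearsets

Contribution margin per unit = R$157.68 − R$88.68 = R$69.00.
Required volume = (fixed costs + target profit) ÷ CM = (R$3,176,600 + R$1,447,000) ÷ R$69.00 = 67,008.70, so 67,009 gearsets.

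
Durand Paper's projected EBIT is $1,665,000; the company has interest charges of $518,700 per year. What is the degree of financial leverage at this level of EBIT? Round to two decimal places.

Annual interest charges come to $518,700.00.
DFL = EBIT ÷ (EBIT − I) = $1,665,000 ÷ ($1,665,000 − $518,700.00) = $1,665,000 ÷ $1,146,300.00 = 1.4525.

1.45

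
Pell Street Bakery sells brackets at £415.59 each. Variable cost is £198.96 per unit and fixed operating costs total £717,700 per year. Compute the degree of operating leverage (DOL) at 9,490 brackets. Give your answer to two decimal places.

At 9,490 units, contribution = 9,490 × £216.63 = £2,055,818.70.
Subtracting fixed costs: EBIT = £2,055,818.70 − £717,700 = £1,338,118.70.
So DOL = total CM / EBIT = £2,055,818.70 / £1,338,118.70 = 1.5364.

1.54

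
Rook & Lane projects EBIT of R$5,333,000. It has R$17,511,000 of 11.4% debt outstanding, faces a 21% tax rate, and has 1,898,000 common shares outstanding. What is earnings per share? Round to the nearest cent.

R$1.39

Interest = R$1,996,254.00, so EBT = R$5,333,000 − R$1,996,254.00 = R$3,336,746.00.
Net income = R$3,336,746.00 × (1 − 0.21) = R$2,636,029.34.
EPS = R$2,636,029.34 ÷ 1,898,000 = R$1.39.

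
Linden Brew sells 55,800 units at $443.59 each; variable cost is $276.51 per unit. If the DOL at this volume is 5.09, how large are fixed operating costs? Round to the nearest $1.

At 55,800 units, contribution = 55,800 × $167.08 = $9,323,064.00.
DOL = contribution / EBIT, so EBIT = $9,323,064.00 / 5.09 = $1,831,643.22.
Fixed costs = CM − EBIT = $9,323,064.00 − $1,831,643.22 = $7,491,421.

$7,491,421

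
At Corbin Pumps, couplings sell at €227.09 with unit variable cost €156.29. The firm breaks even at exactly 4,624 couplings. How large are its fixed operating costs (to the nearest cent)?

Contribution margin per unit = €227.09 − €156.29 = €70.80.
Since BE = FC / CM, FC = 4,624 × €70.80 = €327,379.20.

€327,379.20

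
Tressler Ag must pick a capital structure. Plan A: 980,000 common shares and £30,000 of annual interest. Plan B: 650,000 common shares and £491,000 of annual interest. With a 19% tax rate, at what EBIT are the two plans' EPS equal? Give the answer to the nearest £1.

Set EPS_A = EPS_B: (EBIT − £30,000)(1 − 0.19) ÷ 980,000 = (EBIT − £491,000)(1 − 0.19) ÷ 650,000.
The (1 − t) factor cancels: (EBIT − 30,000) × 650,000 = (EBIT − 491,000) × 980,000.
Solving, EBIT = (491,000·980,000 − 30,000·650,000) / (980,000 − 650,000) = 461,680,000,000 / 330,000 = 1,399,030.30.

£1,399,030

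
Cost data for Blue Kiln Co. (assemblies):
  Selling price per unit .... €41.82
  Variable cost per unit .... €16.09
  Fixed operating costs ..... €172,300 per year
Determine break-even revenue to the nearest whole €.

€280,046

CM per unit = €41.82 − €16.09 = €25.73; CM ratio = €25.73 / €41.82 = 0.6153.
Break-even sales = FC ÷ CM ratio = €172,300 × €41.82 / €25.73 = €280,046.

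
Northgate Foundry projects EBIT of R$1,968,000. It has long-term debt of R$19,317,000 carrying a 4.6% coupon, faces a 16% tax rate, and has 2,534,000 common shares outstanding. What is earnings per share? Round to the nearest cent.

Pre-tax income = R$1,968,000 − R$888,582.00 = R$1,079,418.00.
Net income = R$1,079,418.00 × (1 − 0.16) = R$906,711.12.
Per share: R$906,711.12 / 2,534,000 shares = R$0.36.

R$0.36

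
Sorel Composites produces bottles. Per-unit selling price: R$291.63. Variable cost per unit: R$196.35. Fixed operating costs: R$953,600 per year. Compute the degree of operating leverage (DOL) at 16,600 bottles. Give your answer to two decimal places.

2.52

Total contribution margin = 16,600 × R$95.28 = R$1,581,648.00.
Subtracting fixed costs: EBIT = R$1,581,648.00 − R$953,600 = R$628,048.00.
So DOL = total CM / EBIT = R$1,581,648.00 / R$628,048.00 = 2.5184.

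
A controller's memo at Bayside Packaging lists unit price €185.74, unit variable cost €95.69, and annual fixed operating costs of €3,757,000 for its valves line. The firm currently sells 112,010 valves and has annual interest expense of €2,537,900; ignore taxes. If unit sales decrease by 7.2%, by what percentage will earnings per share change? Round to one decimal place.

Contribution at this volume is 112,010 × €90.05 = €10,086,500.50.
EBIT = €10,086,500.50 − €3,757,000 = €6,329,500.50.
After interest of €2,537,900.00, pre-tax earnings = €3,791,600.50.
Degree of combined leverage = contribution ÷ (EBIT − I) = €10,086,500.50 ÷ €3,791,600.50 = 2.6602.
EPS therefore changes by 2.6602 × (-7.2%) = -19.2%.

-19.2%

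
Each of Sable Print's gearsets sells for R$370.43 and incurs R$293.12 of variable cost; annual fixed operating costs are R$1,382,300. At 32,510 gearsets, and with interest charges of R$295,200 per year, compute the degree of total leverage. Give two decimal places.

3.01

Total contribution margin = 32,510 × R$77.31 = R$2,513,348.10.
EBIT = R$2,513,348.10 − R$1,382,300 = R$1,131,048.10. Interest = R$295,200.00, so EBIT − I = R$835,848.10.
Degree of total leverage = total CM / (EBIT − interest) = R$2,513,348.10 / R$835,848.10 = 3.0069.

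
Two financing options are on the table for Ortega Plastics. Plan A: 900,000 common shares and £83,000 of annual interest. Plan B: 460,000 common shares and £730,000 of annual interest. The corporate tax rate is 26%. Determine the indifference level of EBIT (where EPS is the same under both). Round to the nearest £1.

At indifference, (EBIT − 83,000)(1 − t)/900,000 = (EBIT − 730,000)(1 − t)/460,000.
Cancelling (1 − t) and cross-multiplying: 460,000·(EBIT − 83,000) = 900,000·(EBIT − 730,000).
Solving, EBIT = (730,000·900,000 − 83,000·460,000) / (900,000 − 460,000) = 618,820,000,000 / 440,000 = 1,406,409.09.

£1,406,409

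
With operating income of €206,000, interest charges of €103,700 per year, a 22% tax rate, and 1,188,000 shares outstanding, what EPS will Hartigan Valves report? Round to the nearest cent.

€0.07

Pre-tax income = €206,000 − €103,700.00 = €102,300.00.
After tax at 22%: net income = €102,300.00 × 0.78 = €79,794.00.
EPS = €79,794.00 ÷ 1,188,000 = €0.07.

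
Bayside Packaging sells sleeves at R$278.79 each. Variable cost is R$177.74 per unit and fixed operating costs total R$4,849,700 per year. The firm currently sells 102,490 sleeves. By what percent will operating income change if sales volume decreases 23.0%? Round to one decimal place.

Total contribution margin = 102,490 × R$101.05 = R$10,356,614.50.
Subtracting fixed costs: EBIT = R$10,356,614.50 − R$4,849,700 = R$5,506,914.50.
Degree of operating leverage = R$10,356,614.50 / R$5,506,914.50 = 1.8807.
%ΔEBIT = DOL × %ΔSales = 1.8807 × -23.0% = -43.3%.

-43.3%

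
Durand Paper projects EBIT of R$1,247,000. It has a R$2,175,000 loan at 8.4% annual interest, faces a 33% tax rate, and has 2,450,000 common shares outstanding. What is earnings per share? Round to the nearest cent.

Interest = R$182,700.00, so EBT = R$1,247,000 − R$182,700.00 = R$1,064,300.00.
After tax at 33%: net income = R$1,064,300.00 × 0.67 = R$713,081.00.
Per share: R$713,081.00 / 2,450,000 shares = R$0.29.

R$0.29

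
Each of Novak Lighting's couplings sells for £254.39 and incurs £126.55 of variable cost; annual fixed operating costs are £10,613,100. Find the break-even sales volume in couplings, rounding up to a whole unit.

83,019 couplings

Unit CM = price − variable cost = £254.39 − £126.55 = £127.84.
Break-even Q = £10,613,100 / £127.84 = 83,018.62 → 83,019 couplings.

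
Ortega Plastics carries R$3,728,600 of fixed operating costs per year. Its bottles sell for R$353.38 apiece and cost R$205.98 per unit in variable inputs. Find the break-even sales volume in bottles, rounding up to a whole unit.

25,296 bottles

Contribution margin per unit = R$353.38 − R$205.98 = R$147.40.
Break-even volume = fixed costs ÷ CM per unit = R$3,728,600 ÷ R$147.40 = 25,295.79, so 25,296 bottles.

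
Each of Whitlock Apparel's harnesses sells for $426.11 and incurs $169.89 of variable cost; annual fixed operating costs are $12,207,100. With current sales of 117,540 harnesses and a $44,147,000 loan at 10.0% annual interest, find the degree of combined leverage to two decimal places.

Total contribution margin = 117,540 × $256.22 = $30,116,098.80.
EBIT = $30,116,098.80 − $12,207,100 = $17,908,998.80. Interest = $4,414,700.00.
DOL = $30,116,098.80 ÷ $17,908,998.80 = 1.6816; DFL = $17,908,998.80 ÷ $13,494,298.80 = 1.3272.
Combined leverage = 1.6816 × 1.3272 = 2.2318.

2.23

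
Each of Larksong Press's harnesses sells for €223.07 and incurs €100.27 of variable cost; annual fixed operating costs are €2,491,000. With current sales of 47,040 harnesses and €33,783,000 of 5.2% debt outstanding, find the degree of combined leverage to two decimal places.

Total contribution margin = 47,040 × €122.80 = €5,776,512.00.
EBIT = €5,776,512.00 − €2,491,000 = €3,285,512.00. Interest = €1,756,716.00, so EBIT − I = €1,528,796.00.
Degree of total leverage = total CM / (EBIT − interest) = €5,776,512.00 / €1,528,796.00 = 3.7785.

3.78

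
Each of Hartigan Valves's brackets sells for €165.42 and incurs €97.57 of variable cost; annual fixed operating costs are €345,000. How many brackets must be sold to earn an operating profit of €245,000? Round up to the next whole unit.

8,696 brackets

Contribution margin per unit = €165.42 − €97.57 = €67.85.
Required volume = (fixed costs + target profit) ÷ CM = (€345,000 + €245,000) ÷ €67.85 = 8,695.65, so 8,696 brackets.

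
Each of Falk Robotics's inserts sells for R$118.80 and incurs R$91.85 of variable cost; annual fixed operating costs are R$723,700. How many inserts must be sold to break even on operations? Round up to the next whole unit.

Contribution margin per unit = R$118.80 − R$91.85 = R$26.95.
Break-even volume = fixed costs ÷ CM per unit = R$723,700 ÷ R$26.95 = 26,853.43, so 26,854 inserts.

26,854 inserts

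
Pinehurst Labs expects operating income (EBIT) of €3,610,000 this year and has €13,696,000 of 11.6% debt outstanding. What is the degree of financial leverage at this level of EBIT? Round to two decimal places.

1.79

Annual interest charges come to €1,588,736.00.
DFL = EBIT ÷ (EBIT − I) = €3,610,000 ÷ (€3,610,000 − €1,588,736.00) = €3,610,000 ÷ €2,021,264.00 = 1.7860.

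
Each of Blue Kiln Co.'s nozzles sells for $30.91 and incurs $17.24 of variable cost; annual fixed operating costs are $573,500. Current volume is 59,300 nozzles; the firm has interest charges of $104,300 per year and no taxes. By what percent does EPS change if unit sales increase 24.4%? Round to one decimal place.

Total contribution margin = 59,300 × $13.67 = $810,631.00.
Subtracting fixed costs: EBIT = $810,631.00 − $573,500 = $237,131.00.
After interest of $104,300.00, pre-tax earnings = $132,831.00.
Degree of combined leverage = contribution ÷ (EBIT − I) = $810,631.00 ÷ $132,831.00 = 6.1027.
EPS therefore changes by 6.1027 × (+24.4%) = +148.9%.

+148.9%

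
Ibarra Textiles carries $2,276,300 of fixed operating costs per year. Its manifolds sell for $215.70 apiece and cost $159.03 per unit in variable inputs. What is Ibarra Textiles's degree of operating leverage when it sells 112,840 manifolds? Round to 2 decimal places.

1.55

Total contribution margin = 112,840 × $56.67 = $6,394,642.80.
Subtracting fixed costs: EBIT = $6,394,642.80 − $2,276,300 = $4,118,342.80.
DOL = contribution ÷ EBIT = $6,394,642.80 ÷ $4,118,342.80 = 1.5527.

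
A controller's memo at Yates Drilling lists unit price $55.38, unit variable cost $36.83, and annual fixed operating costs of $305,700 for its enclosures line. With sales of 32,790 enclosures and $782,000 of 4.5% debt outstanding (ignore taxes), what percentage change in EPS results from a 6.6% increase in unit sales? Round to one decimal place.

Contribution at this volume is 32,790 × $18.55 = $608,254.50.
Subtracting fixed costs: EBIT = $608,254.50 − $305,700 = $302,554.50.
Interest = $35,190.00, so EBIT − I = $267,364.50.
Degree of combined leverage = contribution ÷ (EBIT − I) = $608,254.50 ÷ $267,364.50 = 2.2750.
%ΔEPS = DCL × %ΔSales = 2.2750 × +6.6% = +15.0%.

+15.0%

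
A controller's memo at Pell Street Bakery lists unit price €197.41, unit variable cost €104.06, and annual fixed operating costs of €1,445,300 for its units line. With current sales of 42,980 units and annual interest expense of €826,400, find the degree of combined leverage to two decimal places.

Total contribution margin = 42,980 × €93.35 = €4,012,183.00.
EBIT = €4,012,183.00 − €1,445,300 = €2,566,883.00. Interest = €826,400.00, so EBIT − I = €1,740,483.00.
DCL = contribution ÷ (EBIT − I) = €4,012,183.00 ÷ €1,740,483.00 = 2.3052.

2.31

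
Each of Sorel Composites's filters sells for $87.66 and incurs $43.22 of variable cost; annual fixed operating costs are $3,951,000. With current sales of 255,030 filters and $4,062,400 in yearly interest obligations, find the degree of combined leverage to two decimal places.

3.41

Contribution at this volume is 255,030 × $44.44 = $11,333,533.20.
Subtracting fixed costs: EBIT = $11,333,533.20 − $3,951,000 = $7,382,533.20. Interest = $4,062,400.00, so EBIT − I = $3,320,133.20.
Degree of total leverage = total CM / (EBIT − interest) = $11,333,533.20 / $3,320,133.20 = 3.4136.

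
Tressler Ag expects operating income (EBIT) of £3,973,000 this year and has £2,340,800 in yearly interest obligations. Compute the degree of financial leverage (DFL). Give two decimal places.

2.43

Interest = £2,340,800.00.
DFL = EBIT ÷ (EBIT − I) = £3,973,000 ÷ (£3,973,000 − £2,340,800.00) = £3,973,000 ÷ £1,632,200.00 = 2.4341.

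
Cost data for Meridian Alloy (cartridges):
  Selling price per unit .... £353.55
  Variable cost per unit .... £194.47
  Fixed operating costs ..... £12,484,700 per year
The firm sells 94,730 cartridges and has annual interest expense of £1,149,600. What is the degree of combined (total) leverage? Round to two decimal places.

10.50

Contribution at this volume is 94,730 × £159.08 = £15,069,648.40.
Subtracting fixed costs: EBIT = £15,069,648.40 − £12,484,700 = £2,584,948.40. Interest = £1,149,600.00.
DOL = £15,069,648.40 ÷ £2,584,948.40 = 5.8298; DFL = £2,584,948.40 ÷ £1,435,348.40 = 1.8009.
Combined leverage = 5.8298 × 1.8009 = 10.4989.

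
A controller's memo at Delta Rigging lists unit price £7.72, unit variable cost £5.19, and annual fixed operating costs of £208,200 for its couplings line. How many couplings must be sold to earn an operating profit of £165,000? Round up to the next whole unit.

147,510 couplings

Each unit contributes £7.72 − £5.19 = £2.53.
Required volume = (fixed costs + target profit) ÷ CM = (£208,200 + £165,000) ÷ £2.53 = 147,509.88, so 147,510 couplings.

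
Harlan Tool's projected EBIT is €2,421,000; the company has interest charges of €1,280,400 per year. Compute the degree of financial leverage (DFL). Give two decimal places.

2.12

Interest = €1,280,400.00.
Degree of financial leverage = EBIT / (EBIT − interest) = €2,421,000 / €1,140,600.00 = 2.1226.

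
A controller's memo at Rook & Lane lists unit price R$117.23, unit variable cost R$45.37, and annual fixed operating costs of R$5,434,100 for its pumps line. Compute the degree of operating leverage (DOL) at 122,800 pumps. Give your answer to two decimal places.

2.60

Total contribution margin = 122,800 × R$71.86 = R$8,824,408.00.
Operating income = contribution − fixed costs = R$8,824,408.00 − R$5,434,100 = R$3,390,308.00.
DOL = contribution ÷ EBIT = R$8,824,408.00 ÷ R$3,390,308.00 = 2.6028.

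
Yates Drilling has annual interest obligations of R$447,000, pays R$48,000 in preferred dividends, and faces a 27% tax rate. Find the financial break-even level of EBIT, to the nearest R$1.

R$512,753

Preferred dividends are paid after tax, so their pre-tax equivalent is R$48,000 ÷ (1 − 0.27) = R$65,753.42.
EPS = 0 when EBIT covers interest plus the pre-tax preferred burden: R$447,000 + R$65,753.42 = R$512,753.42.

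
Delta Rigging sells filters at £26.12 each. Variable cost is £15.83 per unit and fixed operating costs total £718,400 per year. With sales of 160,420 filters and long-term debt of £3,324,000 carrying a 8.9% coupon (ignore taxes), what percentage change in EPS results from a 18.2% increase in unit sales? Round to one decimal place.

Total contribution margin = 160,420 × £10.29 = £1,650,721.80.
Operating income = contribution − fixed costs = £1,650,721.80 − £718,400 = £932,321.80.
Interest = £295,836.00, so EBIT − I = £636,485.80.
Degree of combined leverage = contribution ÷ (EBIT − I) = £1,650,721.80 ÷ £636,485.80 = 2.5935.
EPS therefore changes by 2.5935 × (+18.2%) = +47.2%.

+47.2%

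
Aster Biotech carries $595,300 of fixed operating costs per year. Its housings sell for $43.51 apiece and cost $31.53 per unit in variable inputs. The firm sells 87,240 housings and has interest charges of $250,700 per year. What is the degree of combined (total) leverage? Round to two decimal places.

5.25

At 87,240 units, contribution = 87,240 × $11.98 = $1,045,135.20.
Operating income = contribution − fixed costs = $1,045,135.20 − $595,300 = $449,835.20. Interest = $250,700.00.
DOL = $1,045,135.20 ÷ $449,835.20 = 2.3234; DFL = $449,835.20 ÷ $199,135.20 = 2.2589.
Combined leverage = 2.3234 × 2.2589 = 5.2483.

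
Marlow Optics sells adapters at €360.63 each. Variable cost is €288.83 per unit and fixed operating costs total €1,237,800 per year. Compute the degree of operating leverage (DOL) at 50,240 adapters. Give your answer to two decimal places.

At 50,240 units, contribution = 50,240 × €71.80 = €3,607,232.00.
Subtracting fixed costs: EBIT = €3,607,232.00 − €1,237,800 = €2,369,432.00.
DOL = contribution ÷ EBIT = €3,607,232.00 ÷ €2,369,432.00 = 1.5224.

1.52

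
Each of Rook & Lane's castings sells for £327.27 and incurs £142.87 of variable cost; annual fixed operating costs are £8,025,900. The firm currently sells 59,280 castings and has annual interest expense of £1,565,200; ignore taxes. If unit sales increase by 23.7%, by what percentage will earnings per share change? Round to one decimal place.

Contribution at this volume is 59,280 × £184.40 = £10,931,232.00.
Operating income = contribution − fixed costs = £10,931,232.00 − £8,025,900 = £2,905,332.00.
After interest of £1,565,200.00, pre-tax earnings = £1,340,132.00.
DCL = total CM / (EBIT − I) = £10,931,232.00 / £1,340,132.00 = 8.1568.
EPS therefore changes by 8.1568 × (+23.7%) = +193.3%.

+193.3%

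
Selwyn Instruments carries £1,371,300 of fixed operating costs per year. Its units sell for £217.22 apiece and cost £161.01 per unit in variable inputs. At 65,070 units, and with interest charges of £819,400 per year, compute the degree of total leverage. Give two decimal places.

Total contribution margin = 65,070 × £56.21 = £3,657,584.70.
EBIT = £3,657,584.70 − £1,371,300 = £2,286,284.70. Interest = £819,400.00, so EBIT − I = £1,466,884.70.
DCL = contribution ÷ (EBIT − I) = £3,657,584.70 ÷ £1,466,884.70 = 2.4934.

2.49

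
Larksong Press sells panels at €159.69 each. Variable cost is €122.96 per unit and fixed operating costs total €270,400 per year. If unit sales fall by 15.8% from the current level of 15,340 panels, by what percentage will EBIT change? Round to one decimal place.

-30.4%

Total contribution margin = 15,340 × €36.73 = €563,438.20.
Operating income = contribution − fixed costs = €563,438.20 − €270,400 = €293,038.20.
DOL = contribution ÷ EBIT = €563,438.20 ÷ €293,038.20 = 1.9227.
Operating income changes by 1.9227 × -15.8% = -30.4%.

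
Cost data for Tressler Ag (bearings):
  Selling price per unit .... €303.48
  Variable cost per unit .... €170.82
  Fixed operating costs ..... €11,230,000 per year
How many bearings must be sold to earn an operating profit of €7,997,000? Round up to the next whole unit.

144,935 bearings

Unit CM = price − variable cost = €303.48 − €170.82 = €132.66.
Need Q such that Q × €132.66 − €11,230,000 = €7,997,000, i.e. Q = €19,227,000 / €132.66 = 144,934.42 → 144,935.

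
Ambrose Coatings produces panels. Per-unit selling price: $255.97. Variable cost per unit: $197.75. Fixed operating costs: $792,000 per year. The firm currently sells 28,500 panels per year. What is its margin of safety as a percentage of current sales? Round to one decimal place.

Unit CM = price − variable cost = $255.97 − $197.75 = $58.22. Break-even units = $792,000 ÷ $58.22 = 13,603.57; break-even revenue = 13,603.57 × $255.97 = $3,482,106.49.
Actual sales revenue = 28,500 × $255.97 = $7,295,145.00.
Margin of safety = ($7,295,145.00 − $3,482,106.49) ÷ $7,295,145.00 = 52.3%.

52.3%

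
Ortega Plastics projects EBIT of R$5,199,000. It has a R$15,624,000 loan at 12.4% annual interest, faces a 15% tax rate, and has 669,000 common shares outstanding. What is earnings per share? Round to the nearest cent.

Interest = R$1,937,376.00, so EBT = R$5,199,000 − R$1,937,376.00 = R$3,261,624.00.
Net income = R$3,261,624.00 × (1 − 0.15) = R$2,772,380.40.
Per share: R$2,772,380.40 / 669,000 shares = R$4.14.

R$4.14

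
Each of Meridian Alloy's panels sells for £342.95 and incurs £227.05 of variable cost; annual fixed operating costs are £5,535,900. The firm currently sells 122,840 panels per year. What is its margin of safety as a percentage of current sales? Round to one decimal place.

61.1%

Unit CM = price − variable cost = £342.95 − £227.05 = £115.90. Break-even units = £5,535,900 ÷ £115.90 = 47,764.45; break-even revenue = 47,764.45 × £342.95 = £16,380,818.85.
Current sales = 122,840 × £342.95 = £42,127,978.00.
Margin of safety = (£42,127,978.00 − £16,380,818.85) ÷ £42,127,978.00 = 61.1%.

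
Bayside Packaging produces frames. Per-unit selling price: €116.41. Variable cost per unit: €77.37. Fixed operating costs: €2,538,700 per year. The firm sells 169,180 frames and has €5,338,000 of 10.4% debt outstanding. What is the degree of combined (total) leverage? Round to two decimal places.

Contribution at this volume is 169,180 × €39.04 = €6,604,787.20.
EBIT = €6,604,787.20 − €2,538,700 = €4,066,087.20. Interest = €555,152.00.
DOL = €6,604,787.20 ÷ €4,066,087.20 = 1.6244; DFL = €4,066,087.20 ÷ €3,510,935.20 = 1.1581.
DCL = DOL × DFL = 1.6244 × 1.1581 = 1.8812.

1.88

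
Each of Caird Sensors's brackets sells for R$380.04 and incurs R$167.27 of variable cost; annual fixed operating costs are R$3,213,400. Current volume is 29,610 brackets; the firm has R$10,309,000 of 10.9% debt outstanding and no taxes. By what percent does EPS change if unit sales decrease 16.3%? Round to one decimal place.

-52.3%

Contribution at this volume is 29,610 × R$212.77 = R$6,300,119.70.
EBIT = R$6,300,119.70 − R$3,213,400 = R$3,086,719.70.
Interest = R$1,123,681.00, so EBIT − I = R$1,963,038.70.
DCL = total CM / (EBIT − I) = R$6,300,119.70 / R$1,963,038.70 = 3.2094.
%ΔEPS = DCL × %ΔSales = 3.2094 × -16.3% = -52.3%.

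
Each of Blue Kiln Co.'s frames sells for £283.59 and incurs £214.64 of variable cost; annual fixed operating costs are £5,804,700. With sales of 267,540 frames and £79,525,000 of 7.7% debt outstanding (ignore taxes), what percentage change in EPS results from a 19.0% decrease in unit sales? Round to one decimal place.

-53.8%

Contribution at this volume is 267,540 × £68.95 = £18,446,883.00.
EBIT = £18,446,883.00 − £5,804,700 = £12,642,183.00.
After interest of £6,123,425.00, pre-tax earnings = £6,518,758.00.
Degree of combined leverage = contribution ÷ (EBIT − I) = £18,446,883.00 ÷ £6,518,758.00 = 2.8298.
EPS therefore changes by 2.8298 × (-19.0%) = -53.8%.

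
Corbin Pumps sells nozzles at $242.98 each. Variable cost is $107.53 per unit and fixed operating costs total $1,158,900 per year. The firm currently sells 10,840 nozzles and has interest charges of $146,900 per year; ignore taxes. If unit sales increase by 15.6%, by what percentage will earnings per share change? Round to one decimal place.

At 10,840 units, contribution = 10,840 × $135.45 = $1,468,278.00.
Subtracting fixed costs: EBIT = $1,468,278.00 − $1,158,900 = $309,378.00.
Interest = $146,900.00, so EBIT − I = $162,478.00.
Degree of combined leverage = contribution ÷ (EBIT − I) = $1,468,278.00 ÷ $162,478.00 = 9.0368.
EPS therefore changes by 9.0368 × (+15.6%) = +141.0%.

+141.0%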